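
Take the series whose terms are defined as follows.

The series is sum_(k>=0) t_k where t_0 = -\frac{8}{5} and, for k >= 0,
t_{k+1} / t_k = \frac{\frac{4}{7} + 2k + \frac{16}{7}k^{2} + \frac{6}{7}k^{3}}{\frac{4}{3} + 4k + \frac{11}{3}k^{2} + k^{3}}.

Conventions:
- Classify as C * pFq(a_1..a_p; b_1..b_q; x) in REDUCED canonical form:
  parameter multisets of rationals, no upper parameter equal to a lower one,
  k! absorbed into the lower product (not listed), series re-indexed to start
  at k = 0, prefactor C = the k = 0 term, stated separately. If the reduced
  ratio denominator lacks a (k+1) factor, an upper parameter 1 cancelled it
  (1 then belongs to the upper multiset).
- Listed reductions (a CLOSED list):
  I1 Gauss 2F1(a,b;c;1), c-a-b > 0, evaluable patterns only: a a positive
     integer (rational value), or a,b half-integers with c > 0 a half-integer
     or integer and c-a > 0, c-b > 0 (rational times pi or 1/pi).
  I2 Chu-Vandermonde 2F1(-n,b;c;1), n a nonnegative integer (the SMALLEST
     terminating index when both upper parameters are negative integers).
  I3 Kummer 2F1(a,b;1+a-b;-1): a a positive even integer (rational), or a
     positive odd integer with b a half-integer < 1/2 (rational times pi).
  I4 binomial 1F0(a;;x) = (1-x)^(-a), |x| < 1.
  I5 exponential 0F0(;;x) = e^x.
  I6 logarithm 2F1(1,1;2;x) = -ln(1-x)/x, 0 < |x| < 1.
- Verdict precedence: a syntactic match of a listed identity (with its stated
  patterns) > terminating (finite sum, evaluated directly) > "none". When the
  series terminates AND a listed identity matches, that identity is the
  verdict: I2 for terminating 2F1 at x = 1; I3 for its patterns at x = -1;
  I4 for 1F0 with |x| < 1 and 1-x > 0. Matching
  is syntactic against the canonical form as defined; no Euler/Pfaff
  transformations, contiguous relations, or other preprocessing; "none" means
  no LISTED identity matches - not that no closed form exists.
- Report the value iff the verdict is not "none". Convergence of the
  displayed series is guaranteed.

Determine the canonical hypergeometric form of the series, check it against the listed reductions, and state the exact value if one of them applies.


With C = -\frac{8}{5}: the canonical form is 2F1(1, 1; 2; \frac{6}{7}). Verdict at x = \frac{6}{7}: logarithm (I6) matches (the logarithm: parameters (1,1;2), x = \frac{6}{7}). Value: \frac{28}{15} \cdot \ln\left(\frac{1}{7}\right).

The tell: with t_0 = -\frac{8}{5}, the ratio is unreduced: k + 2/3 divides both sides (C = -8/5, x = 6/7).
Adjacent-term ratio: r(k) = \frac{6}{7} * (k+1) (k+1) / [(k+2) (k+1)] ; factor over Q: parameters, x = \frac{6}{7}, and C = -\frac{8}{5}.


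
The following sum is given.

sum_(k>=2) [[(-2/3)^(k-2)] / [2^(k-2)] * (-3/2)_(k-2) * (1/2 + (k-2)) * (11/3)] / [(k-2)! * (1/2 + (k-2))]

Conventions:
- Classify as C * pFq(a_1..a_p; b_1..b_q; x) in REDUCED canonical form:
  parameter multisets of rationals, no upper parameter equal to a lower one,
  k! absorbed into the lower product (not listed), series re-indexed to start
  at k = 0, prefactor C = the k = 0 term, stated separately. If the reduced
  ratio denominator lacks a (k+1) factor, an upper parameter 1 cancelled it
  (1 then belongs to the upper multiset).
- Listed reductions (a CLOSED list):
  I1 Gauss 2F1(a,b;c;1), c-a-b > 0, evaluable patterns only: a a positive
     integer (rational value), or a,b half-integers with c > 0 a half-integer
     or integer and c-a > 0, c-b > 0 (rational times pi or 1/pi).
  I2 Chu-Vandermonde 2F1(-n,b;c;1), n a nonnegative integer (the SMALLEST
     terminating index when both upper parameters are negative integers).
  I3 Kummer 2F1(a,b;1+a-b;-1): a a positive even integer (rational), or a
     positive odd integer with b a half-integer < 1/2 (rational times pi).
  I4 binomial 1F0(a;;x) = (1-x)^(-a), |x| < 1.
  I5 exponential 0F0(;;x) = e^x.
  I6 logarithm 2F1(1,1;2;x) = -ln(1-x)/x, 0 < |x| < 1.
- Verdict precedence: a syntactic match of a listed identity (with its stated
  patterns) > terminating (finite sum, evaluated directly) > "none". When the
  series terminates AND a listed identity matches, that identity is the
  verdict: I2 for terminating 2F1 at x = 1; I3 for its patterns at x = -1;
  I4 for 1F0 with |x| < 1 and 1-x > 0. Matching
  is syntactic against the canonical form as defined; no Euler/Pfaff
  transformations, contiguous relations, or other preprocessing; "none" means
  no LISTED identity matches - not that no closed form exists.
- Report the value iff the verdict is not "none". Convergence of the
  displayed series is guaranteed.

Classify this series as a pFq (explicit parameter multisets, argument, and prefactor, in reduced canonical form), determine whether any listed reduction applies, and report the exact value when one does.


x = -1/3 here; the reduced form reads 1F0, upper {-3/2}, lower {-}, C = 11/3. Verdict: the binomial series (I4) matches (the 1F0 binomial series: exponent 3/2, x = -1/3). Its exact value is (11/3) * (4/3)^(3/2).

The tell: from the first term 11/3: the factor k + 1/2 cancels (top and bottom), leaving prefactor 11/3.
Step ratio: r(k) = (-1/3) * (k-3/2) / [(k+1)] - rational in k, leading ratio (-1/3); with t_0 = 11/3, classification follows.


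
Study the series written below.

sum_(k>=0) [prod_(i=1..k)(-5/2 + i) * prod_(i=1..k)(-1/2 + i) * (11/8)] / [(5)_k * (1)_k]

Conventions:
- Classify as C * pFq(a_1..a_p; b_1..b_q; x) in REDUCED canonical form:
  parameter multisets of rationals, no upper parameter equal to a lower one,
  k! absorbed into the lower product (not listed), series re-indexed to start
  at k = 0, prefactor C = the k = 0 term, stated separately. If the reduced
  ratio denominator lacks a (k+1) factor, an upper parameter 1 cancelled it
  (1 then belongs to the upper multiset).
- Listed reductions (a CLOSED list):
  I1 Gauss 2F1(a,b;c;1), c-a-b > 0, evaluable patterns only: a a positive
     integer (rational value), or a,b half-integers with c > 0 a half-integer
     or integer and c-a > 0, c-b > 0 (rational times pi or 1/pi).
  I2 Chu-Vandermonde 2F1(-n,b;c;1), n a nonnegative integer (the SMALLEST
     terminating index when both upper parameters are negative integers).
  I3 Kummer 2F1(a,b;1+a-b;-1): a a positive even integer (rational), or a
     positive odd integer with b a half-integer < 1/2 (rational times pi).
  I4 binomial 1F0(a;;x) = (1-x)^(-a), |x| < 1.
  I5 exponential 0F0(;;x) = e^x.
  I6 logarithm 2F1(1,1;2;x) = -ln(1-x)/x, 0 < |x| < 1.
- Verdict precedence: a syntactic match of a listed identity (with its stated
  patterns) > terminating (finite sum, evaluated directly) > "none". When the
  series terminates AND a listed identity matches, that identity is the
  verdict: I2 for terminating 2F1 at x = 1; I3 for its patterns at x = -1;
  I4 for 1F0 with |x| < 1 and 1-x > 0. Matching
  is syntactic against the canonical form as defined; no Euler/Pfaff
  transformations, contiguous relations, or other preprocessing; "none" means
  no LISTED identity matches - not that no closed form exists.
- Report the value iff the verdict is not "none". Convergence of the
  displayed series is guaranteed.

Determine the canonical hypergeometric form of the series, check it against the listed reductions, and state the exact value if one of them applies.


With C = 11/8: the canonical form is 2F1(-3/2, 1/2; 5; 1). Verdict: Gauss's theorem I1 (half-integer case) matches (x = 1; upper {-3/2, 1/2} half-integers, c = 5 in the evaluable pattern). Value: (8192/2205) / pi.

Key observation: from the first term 11/8: the running product (C = 11/8, x = 1) telescopes to a rising factorial.
Term ratio: r(k) = 1 * (k-3/2) (k+1/2) / [(k+5) (k+1)] ; factor over Q: parameters, x = 1, and C = 11/8.


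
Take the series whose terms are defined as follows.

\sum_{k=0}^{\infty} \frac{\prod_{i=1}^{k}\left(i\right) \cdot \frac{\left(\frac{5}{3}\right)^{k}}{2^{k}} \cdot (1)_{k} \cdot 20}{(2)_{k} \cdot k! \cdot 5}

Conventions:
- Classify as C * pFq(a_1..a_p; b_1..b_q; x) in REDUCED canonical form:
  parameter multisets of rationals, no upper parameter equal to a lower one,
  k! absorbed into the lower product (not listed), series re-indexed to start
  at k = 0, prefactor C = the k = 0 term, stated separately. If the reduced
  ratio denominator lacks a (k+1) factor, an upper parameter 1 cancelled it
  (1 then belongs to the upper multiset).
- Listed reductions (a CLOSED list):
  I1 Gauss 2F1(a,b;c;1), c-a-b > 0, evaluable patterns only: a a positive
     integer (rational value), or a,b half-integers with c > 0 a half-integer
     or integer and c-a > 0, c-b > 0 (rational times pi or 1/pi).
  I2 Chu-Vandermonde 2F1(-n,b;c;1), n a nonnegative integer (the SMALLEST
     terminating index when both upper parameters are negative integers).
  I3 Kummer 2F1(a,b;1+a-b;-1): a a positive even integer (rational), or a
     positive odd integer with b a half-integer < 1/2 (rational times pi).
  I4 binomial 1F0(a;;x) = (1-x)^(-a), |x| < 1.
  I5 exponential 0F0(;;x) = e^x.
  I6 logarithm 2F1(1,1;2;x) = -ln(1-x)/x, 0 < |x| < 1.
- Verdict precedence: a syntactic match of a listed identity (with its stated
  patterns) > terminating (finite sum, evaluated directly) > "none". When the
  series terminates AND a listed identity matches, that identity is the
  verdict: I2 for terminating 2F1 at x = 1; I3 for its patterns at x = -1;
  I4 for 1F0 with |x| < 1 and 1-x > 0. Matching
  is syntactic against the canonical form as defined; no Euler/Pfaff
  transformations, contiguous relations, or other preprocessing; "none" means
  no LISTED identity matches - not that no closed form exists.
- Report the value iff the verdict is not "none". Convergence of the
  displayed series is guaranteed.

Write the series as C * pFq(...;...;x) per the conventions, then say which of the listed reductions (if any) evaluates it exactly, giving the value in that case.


First insight: from the first term 4: the two k-th powers (C = 4) combine into one argument.
Consecutive-term ratio: r(k) = \frac{5}{6} * (k+1) (k+1) / [(k+2) (k+1)] - poly over poly, x = \frac{5}{6} from leading terms; C = 4 at k = 0.

Canonical form: C = 4 times 2F1 with upper {1, 1}, lower {2}, x = \frac{5}{6}. Verdict: logarithm (I6) matches (the logarithm: parameters (1,1;2), x = \frac{5}{6}). Hence: \left(-\frac{24}{5}\right) \cdot \ln\left(\frac{1}{6}\right).


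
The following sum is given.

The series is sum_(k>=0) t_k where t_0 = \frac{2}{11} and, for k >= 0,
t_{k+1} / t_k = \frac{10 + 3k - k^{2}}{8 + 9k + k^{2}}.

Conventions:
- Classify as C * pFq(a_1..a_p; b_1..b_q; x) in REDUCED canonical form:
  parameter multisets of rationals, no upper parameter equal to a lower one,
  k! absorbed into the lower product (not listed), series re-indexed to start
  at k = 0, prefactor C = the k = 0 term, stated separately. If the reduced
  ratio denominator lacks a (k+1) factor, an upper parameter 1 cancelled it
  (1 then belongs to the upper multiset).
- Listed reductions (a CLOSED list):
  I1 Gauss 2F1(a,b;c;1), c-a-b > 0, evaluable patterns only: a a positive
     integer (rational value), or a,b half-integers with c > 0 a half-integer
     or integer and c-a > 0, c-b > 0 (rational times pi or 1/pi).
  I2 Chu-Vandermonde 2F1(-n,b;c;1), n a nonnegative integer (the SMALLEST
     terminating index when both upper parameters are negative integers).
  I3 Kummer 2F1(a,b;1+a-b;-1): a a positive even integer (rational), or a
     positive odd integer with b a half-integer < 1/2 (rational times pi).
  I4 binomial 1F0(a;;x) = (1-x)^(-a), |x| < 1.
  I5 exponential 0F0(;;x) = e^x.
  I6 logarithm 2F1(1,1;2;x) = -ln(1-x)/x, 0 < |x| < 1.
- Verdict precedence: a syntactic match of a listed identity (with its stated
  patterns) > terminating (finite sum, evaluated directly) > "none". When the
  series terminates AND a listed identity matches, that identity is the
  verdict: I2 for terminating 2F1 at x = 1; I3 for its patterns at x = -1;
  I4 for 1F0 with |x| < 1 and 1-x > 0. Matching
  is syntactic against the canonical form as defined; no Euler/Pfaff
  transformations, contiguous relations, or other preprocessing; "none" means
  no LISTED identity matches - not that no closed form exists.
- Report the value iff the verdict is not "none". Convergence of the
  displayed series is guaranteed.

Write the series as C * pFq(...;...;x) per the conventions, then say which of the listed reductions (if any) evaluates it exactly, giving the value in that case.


With C = \frac{2}{11}: the canonical form is 2F1(-5, 2; 8; -1). Verdict: this is Kummer (I3) (x = -1; c = 8 equals 1+a-b for upper {-5, 2}: listed pattern). Hence: \frac{7}{11}.

Key observation: t_0 = \frac{2}{11} here, and the expanded ratio factors over Q; C = 2/11, x = -1, roots give parameters.
Step ratio: r(k) = -1 * (k-5) (k+2) / [(k+8) (k+1)] - poly over poly, x = -1 from leading terms; C = \frac{2}{11} at k = 0.


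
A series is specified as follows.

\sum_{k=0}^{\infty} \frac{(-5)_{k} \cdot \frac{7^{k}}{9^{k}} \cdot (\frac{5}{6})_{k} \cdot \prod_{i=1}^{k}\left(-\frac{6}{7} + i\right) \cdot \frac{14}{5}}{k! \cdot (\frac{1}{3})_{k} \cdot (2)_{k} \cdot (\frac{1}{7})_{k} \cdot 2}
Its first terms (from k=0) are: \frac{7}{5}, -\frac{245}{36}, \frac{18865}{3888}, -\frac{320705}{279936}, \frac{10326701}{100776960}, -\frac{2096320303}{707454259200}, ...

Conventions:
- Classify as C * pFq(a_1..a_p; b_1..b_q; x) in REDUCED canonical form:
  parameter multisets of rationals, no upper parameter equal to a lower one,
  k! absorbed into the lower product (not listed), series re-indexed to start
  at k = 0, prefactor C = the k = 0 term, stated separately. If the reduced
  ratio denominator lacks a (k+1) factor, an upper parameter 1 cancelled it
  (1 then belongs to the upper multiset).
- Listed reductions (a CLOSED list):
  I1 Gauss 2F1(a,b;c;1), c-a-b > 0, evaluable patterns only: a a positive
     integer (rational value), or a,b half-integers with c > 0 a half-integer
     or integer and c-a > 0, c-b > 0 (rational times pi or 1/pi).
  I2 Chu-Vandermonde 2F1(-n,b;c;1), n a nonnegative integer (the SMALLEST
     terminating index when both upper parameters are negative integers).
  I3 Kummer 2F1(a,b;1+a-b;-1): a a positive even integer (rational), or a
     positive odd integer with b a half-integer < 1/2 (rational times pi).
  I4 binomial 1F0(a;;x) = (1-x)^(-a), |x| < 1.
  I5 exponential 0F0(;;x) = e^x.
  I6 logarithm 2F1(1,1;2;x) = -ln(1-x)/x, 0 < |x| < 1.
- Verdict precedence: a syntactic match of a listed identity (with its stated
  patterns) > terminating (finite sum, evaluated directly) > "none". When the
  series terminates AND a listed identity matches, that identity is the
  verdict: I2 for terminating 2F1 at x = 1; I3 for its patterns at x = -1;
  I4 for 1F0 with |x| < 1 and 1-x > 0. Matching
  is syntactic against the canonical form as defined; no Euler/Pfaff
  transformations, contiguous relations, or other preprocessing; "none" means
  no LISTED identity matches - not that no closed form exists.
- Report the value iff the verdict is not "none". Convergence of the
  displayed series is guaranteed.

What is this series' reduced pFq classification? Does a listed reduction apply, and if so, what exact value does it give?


Prefactor \frac{7}{5}, argument \frac{7}{9}: 2F2 with upper {-5, \frac{5}{6}} over lower {\frac{1}{3}, 2}. Verdict: terminating - no listed pattern fits, but -5 in the upper list cuts the series at k = 5; direct evaluation. Exact value: -\frac{1131626640403}{707454259200}.

Key step: t_0 = \frac{7}{5} here, and the parameter 1/7 appears in both the upper and lower lists and cancels.
Step ratio: r(k) = \frac{7}{9} * (k-5) (k+\frac{5}{6}) / [(k+\frac{1}{3}) (k+2) (k+1)] - rational in k. x = \frac{7}{9}; t_0 = \frac{7}{5}; negate the roots.


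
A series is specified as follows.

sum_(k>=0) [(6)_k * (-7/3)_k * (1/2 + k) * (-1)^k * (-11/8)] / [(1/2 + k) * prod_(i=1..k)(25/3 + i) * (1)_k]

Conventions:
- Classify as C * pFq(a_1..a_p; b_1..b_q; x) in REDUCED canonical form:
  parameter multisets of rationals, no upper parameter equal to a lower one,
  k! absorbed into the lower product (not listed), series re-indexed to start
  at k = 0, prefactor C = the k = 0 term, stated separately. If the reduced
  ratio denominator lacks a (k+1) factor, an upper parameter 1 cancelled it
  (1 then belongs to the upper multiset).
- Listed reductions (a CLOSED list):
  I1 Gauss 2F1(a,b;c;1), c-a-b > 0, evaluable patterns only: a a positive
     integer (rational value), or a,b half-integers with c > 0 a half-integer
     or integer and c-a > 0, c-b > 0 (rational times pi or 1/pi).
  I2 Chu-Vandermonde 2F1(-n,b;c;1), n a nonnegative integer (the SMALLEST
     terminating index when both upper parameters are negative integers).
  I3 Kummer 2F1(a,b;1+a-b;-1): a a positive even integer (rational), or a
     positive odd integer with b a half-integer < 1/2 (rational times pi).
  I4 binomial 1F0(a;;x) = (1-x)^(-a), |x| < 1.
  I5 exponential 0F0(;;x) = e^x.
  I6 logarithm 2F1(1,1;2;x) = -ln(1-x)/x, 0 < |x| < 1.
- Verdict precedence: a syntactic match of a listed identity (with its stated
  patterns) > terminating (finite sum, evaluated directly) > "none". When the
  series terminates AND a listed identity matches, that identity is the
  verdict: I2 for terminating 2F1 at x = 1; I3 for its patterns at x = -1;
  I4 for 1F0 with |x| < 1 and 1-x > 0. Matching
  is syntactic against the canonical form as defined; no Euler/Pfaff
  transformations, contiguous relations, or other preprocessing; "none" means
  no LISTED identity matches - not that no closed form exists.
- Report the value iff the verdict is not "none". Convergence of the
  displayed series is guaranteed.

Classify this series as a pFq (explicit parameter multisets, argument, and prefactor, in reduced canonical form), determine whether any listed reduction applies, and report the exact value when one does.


At argument -1: a 2F1 with upper {-7/3, 6}, lower {28/3}, scaled by C = -11/8. Verdict (x = -1): Kummer (I3) applies (x = -1; c = 28/3 equals 1+a-b for upper {-7/3, 6}: listed pattern). Exact value: -11495/2592.

First insight: with t_0 = -11/8, the lower running product (prefactor -11/8) is a rising factorial.
Step ratio: r(k) = (-1) * (k-7/3) (k+6) / [(k+28/3) (k+1)] - poly over poly, x = (-1) from leading terms; C = -11/8 at k = 0.


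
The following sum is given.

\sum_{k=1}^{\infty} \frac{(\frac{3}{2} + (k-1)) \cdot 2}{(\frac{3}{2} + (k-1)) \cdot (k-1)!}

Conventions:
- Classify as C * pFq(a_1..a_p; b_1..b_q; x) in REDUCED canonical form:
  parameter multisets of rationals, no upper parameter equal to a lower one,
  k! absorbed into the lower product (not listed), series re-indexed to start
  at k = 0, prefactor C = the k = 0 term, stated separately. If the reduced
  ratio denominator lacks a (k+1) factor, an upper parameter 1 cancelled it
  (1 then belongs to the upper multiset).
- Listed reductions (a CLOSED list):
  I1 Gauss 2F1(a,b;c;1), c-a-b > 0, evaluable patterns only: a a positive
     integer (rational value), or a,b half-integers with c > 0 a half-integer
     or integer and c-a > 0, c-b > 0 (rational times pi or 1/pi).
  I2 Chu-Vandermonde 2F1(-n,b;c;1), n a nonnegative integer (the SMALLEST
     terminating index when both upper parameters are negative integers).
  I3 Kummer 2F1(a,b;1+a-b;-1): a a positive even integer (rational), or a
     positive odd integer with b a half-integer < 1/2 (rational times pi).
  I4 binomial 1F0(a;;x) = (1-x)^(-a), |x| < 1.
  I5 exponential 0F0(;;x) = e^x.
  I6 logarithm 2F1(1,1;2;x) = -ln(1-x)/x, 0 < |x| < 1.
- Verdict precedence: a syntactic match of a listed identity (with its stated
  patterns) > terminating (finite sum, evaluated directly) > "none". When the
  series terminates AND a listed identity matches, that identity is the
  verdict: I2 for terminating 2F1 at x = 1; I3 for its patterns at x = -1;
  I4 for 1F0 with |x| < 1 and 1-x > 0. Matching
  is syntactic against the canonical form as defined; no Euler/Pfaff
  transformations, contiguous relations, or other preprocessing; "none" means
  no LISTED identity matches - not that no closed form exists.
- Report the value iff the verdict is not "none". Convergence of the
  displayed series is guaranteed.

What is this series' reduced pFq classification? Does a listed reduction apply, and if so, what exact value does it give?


Classification (C = 2): 0F0 with upper {-}, lower {-}, argument x = 1. Verdict: exponential (I5) applies (the 0F0 exponential series at x = 1). Hence: 2 \cdot e^{1}.

Structural cue: t_0 being 2, k + 3/2 divides numerator and denominator alike; C = 2 after cancelling.
Step ratio: r(k) = 1 * 1 / [(k+1)] - rational in k. x = 1; t_0 = 2; negate the roots.


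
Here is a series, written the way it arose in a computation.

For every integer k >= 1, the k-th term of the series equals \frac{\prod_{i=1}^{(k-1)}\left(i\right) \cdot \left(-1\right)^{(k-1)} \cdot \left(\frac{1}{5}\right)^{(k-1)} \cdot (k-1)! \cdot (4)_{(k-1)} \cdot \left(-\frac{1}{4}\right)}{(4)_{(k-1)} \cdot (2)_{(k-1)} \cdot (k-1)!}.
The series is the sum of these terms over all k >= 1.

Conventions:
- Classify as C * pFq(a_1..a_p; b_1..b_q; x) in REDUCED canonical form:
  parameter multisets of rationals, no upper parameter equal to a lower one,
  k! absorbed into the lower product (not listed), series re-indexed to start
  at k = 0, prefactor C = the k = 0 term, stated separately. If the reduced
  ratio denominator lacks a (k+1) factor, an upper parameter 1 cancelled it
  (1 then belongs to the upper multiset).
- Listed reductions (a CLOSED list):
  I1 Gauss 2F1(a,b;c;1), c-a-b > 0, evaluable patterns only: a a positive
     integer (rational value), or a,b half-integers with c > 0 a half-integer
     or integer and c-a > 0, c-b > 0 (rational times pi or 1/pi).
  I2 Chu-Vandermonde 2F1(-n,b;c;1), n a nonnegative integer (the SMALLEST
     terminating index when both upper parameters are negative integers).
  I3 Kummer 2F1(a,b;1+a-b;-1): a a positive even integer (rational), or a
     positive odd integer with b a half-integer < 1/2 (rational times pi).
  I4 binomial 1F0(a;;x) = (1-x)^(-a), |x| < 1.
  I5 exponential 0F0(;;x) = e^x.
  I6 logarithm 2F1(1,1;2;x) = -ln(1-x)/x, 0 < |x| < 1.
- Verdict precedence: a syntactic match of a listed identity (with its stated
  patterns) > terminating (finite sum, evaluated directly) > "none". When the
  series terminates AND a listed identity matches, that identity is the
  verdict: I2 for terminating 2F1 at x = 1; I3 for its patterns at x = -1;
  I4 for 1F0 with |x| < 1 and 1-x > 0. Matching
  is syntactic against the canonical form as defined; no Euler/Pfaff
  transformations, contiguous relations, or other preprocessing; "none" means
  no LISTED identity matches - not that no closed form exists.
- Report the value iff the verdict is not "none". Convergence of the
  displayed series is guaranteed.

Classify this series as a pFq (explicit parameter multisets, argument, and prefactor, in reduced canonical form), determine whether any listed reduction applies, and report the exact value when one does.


Reduced: x = -\frac{1}{5}, 2F1, upper = {1, 1}, lower = {2}, C = -\frac{1}{4}. Verdict: the I6 logarithm reduction fires (the logarithm: parameters (1,1;2), x = -\frac{1}{5}). Exact value: \left(-\frac{5}{4}\right) \cdot \ln\left(\frac{6}{5}\right).

Key observation: from the first term -\frac{1}{4}: the parameter 4 appears in both the upper and lower lists and cancels.
Ratio: r(k) = -\frac{1}{5} * (k+1) (k+1) / [(k+2) (k+1)] - rational in k, leading ratio -\frac{1}{5}; with t_0 = -\frac{1}{4}, classification follows.


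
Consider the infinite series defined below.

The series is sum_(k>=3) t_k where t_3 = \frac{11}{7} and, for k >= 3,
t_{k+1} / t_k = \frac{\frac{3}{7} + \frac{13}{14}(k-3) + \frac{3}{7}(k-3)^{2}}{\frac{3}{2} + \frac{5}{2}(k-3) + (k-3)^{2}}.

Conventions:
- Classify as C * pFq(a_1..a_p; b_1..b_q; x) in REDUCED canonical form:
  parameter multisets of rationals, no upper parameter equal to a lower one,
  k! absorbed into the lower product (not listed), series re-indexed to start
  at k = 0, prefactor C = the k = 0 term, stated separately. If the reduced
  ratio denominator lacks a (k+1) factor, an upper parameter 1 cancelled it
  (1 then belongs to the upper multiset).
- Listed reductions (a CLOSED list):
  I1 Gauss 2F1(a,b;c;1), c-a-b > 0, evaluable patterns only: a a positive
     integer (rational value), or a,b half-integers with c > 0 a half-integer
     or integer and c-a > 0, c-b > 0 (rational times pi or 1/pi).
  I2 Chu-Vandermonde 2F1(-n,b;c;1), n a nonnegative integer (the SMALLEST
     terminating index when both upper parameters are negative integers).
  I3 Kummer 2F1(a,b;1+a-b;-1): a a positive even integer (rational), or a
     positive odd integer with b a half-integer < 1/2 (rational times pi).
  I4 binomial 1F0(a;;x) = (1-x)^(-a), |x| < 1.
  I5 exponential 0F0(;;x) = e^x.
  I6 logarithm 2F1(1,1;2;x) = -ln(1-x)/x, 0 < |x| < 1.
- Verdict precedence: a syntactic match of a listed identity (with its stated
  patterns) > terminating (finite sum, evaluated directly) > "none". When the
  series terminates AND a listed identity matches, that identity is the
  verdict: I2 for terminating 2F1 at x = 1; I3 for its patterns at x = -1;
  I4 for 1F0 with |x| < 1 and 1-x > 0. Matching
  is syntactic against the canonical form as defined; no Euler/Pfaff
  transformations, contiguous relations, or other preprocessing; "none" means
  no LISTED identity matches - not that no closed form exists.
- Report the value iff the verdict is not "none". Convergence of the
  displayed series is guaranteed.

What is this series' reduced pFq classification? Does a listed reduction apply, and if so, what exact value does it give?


The series (x = \frac{3}{7}) is 1F0: upper {\frac{2}{3}}, lower {-}, prefactor \frac{11}{7}. Verdict (x = \frac{3}{7}): binomial (I4) applies (the 1F0 binomial series: exponent -2/3, x = \frac{3}{7}). Sum: \frac{11}{7} \cdot \left(\frac{4}{7}\right)^{-\frac{2}{3}}.

First insight: from the first term \frac{11}{7}: cancel k + 3/2 from the displayed ratio first; then C = 11/7, x = 3/7.
Consecutive-term ratio: r(k) = \frac{3}{7} * (k+\frac{2}{3}) / [(k+1)] - rational; roots negated = parameters, x = \frac{3}{7}, C = \frac{11}{7}.


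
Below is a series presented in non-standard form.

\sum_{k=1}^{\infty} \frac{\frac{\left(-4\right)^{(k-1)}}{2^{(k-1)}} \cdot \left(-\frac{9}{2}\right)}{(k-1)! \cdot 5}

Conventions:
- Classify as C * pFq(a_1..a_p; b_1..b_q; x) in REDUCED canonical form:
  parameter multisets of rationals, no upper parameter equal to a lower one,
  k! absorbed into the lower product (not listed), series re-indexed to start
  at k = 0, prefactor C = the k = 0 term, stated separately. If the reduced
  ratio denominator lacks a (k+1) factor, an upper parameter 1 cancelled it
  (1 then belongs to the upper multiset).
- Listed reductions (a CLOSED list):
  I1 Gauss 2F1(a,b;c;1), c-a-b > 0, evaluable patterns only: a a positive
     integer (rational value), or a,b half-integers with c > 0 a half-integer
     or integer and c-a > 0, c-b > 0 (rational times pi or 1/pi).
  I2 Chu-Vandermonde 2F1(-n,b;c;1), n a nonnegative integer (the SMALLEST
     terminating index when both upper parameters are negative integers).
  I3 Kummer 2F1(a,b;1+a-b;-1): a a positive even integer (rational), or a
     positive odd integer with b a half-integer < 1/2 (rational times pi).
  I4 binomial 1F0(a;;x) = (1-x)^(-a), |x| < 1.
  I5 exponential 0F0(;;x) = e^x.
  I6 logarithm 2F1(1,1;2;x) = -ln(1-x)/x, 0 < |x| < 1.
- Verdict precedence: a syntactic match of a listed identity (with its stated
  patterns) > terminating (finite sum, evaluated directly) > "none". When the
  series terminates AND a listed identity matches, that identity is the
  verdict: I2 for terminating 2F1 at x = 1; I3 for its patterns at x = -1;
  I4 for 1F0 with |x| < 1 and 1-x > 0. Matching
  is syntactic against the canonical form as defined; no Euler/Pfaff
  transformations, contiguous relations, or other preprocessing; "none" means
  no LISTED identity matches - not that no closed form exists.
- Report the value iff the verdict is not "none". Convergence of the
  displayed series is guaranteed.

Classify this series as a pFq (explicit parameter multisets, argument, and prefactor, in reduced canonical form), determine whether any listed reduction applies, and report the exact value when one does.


This is -\frac{9}{10} * 0F0(-; -; -2) in reduced canonical form. Verdict at x = -2: the I5 exponential reduction matches (the 0F0 exponential series at x = -2). Value: \left(-\frac{9}{10}\right) \cdot e^{-2}.

Key observation: from the first term -\frac{9}{10}: the two k-th powers (C = -9/10) combine into one argument.
Step ratio: r(k) = -2 * 1 / [(k+1)] ; factor over Q: parameters, x = -2, and C = -\frac{9}{10}.


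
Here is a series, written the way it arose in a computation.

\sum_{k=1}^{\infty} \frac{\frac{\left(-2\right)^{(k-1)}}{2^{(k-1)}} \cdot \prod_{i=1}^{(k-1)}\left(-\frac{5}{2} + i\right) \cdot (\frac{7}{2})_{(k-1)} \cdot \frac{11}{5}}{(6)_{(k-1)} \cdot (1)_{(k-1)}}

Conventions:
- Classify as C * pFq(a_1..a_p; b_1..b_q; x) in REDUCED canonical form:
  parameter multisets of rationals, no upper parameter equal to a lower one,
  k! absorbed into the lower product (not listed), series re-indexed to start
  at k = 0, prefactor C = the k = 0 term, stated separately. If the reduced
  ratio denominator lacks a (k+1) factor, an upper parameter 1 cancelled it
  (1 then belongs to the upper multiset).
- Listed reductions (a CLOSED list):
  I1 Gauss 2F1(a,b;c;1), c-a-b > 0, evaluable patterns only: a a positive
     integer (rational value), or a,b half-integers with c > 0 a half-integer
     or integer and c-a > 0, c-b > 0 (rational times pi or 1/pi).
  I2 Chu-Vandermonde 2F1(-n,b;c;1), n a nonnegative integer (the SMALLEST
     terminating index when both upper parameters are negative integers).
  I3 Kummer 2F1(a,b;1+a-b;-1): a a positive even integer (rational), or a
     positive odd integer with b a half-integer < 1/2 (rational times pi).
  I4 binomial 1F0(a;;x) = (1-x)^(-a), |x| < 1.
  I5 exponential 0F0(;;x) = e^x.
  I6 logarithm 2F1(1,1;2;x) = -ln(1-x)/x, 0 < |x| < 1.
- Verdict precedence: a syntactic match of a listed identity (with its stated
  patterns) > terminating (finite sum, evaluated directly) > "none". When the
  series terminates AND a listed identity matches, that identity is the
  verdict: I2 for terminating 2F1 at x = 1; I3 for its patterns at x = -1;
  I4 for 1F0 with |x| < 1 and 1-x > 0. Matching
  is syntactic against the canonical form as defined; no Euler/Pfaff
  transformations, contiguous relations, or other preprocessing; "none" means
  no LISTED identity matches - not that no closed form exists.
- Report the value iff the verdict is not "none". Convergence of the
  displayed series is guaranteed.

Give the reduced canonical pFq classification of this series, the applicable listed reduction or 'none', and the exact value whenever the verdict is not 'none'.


x = -1 here; the reduced form reads 2F1, upper {-\frac{3}{2}, \frac{7}{2}}, lower {6}, C = \frac{11}{5}. Verdict: none (x = -1): each listed identity misses the multisets {-\frac{3}{2}, \frac{7}{2}} ; {6}.

Key observation: with t_0 = \frac{11}{5}, the two k-th powers (C = 11/5) combine into one argument.
Step ratio: r(k) = -1 * (k-\frac{3}{2}) (k+\frac{7}{2}) / [(k+6) (k+1)] - poly over poly, x = -1 from leading terms; C = \frac{11}{5} at k = 0.


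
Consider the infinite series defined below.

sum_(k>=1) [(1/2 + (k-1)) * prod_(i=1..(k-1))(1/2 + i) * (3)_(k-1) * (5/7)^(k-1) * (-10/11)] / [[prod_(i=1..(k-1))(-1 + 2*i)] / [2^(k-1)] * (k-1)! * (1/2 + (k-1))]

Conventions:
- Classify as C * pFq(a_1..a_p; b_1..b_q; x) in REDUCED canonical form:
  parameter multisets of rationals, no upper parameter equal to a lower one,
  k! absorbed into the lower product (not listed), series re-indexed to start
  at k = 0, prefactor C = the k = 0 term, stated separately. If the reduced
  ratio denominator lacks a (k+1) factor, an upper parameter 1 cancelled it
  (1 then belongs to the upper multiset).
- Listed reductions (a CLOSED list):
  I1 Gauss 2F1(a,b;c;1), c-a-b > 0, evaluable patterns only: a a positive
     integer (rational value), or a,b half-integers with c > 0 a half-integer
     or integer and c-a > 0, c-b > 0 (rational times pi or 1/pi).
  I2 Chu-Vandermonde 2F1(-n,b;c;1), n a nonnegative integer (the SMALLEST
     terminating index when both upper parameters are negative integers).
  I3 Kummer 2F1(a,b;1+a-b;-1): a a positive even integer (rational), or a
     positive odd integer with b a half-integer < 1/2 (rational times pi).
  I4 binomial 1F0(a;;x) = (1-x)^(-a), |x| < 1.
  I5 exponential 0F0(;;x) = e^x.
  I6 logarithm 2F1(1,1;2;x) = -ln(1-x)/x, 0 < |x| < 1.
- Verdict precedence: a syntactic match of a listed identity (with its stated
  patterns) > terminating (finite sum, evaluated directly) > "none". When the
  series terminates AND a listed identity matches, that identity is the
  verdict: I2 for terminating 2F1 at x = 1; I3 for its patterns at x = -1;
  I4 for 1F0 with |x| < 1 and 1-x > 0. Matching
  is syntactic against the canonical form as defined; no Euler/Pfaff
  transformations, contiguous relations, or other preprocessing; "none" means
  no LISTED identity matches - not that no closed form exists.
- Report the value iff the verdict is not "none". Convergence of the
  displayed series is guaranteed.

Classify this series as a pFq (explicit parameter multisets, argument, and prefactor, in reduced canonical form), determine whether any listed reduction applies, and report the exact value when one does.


Canonical form: C = -10/11 times 2F1 with upper {3/2, 3}, lower {1/2}, x = 5/7. Verdict: none (x = 5/7): each listed identity misses the multisets {3/2, 3} ; {1/2}.

The tell: with t_0 = -10/11, striking the common factor k + 1/2 reduces the term (prefactor -10/11).
Ratio: r(k) = (5/7) * (k+3/2) (k+3) / [(k+1/2) (k+1)] - rational in k. x = (5/7); t_0 = -10/11; negate the roots.


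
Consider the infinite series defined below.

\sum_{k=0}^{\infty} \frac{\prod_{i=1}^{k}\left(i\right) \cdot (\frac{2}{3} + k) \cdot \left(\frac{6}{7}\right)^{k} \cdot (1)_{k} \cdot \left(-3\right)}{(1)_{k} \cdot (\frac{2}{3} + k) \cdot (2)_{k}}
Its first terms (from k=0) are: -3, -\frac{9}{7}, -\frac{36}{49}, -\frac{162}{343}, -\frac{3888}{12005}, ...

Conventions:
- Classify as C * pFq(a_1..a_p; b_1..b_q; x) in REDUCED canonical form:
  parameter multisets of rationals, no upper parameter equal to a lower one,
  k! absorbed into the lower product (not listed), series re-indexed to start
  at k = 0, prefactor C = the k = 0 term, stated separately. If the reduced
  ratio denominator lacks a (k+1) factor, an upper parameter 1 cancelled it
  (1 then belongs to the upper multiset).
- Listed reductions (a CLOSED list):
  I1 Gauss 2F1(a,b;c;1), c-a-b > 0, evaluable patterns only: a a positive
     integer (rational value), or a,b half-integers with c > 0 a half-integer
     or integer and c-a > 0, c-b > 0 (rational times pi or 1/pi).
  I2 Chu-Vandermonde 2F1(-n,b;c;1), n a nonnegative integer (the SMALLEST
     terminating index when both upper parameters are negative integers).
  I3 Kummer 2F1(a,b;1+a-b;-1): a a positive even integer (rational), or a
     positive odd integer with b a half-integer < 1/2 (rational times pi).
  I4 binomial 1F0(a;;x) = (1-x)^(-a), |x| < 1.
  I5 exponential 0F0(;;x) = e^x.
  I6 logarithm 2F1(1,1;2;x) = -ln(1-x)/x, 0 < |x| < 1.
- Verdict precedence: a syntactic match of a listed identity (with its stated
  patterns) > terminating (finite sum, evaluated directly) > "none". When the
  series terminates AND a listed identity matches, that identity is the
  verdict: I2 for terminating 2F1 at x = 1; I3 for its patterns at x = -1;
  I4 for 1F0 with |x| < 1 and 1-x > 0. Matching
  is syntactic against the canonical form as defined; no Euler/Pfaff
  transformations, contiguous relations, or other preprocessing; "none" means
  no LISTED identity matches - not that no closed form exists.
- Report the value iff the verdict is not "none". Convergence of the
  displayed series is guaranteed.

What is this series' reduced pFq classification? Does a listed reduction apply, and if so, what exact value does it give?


Canonical form: C = -3 times 2F1 with upper {1, 1}, lower {2}, x = \frac{6}{7}. Verdict (x = \frac{6}{7}): the I6 logarithm reduction applies (the logarithm: parameters (1,1;2), x = \frac{6}{7}). Value: \frac{7}{2} \cdot \ln\left(\frac{1}{7}\right).

Structural cue: t_0 = -3 here, and the running product (C = -3, x = 6/7) telescopes to a rising factorial.
Step ratio: r(k) = \frac{6}{7} * (k+1) (k+1) / [(k+2) (k+1)] - rational in k. x = \frac{6}{7}; t_0 = -3; negate the roots.


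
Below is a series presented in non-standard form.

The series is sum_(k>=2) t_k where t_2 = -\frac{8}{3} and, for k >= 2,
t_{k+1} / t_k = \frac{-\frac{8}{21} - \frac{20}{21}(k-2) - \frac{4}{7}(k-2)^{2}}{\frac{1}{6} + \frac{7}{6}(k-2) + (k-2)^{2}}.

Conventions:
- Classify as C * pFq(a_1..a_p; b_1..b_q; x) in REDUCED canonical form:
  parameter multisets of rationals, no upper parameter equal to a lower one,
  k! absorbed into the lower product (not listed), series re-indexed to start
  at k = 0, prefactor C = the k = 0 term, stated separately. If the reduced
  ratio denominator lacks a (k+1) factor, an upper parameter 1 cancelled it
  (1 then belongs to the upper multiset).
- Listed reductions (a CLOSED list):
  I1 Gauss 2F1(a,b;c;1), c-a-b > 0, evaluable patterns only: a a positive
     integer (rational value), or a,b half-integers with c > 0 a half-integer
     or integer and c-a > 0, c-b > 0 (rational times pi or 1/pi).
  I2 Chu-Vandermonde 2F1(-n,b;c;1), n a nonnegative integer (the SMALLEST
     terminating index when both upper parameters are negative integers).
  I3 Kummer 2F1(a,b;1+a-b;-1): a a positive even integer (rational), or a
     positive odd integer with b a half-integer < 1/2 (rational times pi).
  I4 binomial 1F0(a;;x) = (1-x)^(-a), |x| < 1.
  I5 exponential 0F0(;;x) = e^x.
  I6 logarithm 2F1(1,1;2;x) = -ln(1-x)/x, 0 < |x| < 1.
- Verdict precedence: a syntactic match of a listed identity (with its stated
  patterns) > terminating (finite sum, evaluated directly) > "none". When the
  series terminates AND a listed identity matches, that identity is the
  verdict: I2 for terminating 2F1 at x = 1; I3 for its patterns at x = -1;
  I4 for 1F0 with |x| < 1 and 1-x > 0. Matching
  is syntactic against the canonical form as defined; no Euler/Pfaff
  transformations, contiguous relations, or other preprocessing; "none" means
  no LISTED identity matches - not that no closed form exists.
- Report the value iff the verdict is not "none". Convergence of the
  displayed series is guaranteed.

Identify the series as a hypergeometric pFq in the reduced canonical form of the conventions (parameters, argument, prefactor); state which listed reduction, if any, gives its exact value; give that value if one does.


Prefactor -\frac{8}{3}, argument -\frac{4}{7}: 2F1 with upper {\frac{2}{3}, 1} over lower {\frac{1}{6}}. Verdict: none - at argument -\frac{4}{7} the multisets {\frac{2}{3}, 1} ; {\frac{1}{6}} match no listed identity.

Key step: from the first term -\frac{8}{3}: the expanded ratio factors over Q; prefactor -8/3, roots give parameters.
Consecutive-term ratio: r(k) = -\frac{4}{7} * (k+\frac{2}{3}) (k+1) / [(k+\frac{1}{6}) (k+1)] ; factor over Q: parameters, x = -\frac{4}{7}, and C = -\frac{8}{3}.


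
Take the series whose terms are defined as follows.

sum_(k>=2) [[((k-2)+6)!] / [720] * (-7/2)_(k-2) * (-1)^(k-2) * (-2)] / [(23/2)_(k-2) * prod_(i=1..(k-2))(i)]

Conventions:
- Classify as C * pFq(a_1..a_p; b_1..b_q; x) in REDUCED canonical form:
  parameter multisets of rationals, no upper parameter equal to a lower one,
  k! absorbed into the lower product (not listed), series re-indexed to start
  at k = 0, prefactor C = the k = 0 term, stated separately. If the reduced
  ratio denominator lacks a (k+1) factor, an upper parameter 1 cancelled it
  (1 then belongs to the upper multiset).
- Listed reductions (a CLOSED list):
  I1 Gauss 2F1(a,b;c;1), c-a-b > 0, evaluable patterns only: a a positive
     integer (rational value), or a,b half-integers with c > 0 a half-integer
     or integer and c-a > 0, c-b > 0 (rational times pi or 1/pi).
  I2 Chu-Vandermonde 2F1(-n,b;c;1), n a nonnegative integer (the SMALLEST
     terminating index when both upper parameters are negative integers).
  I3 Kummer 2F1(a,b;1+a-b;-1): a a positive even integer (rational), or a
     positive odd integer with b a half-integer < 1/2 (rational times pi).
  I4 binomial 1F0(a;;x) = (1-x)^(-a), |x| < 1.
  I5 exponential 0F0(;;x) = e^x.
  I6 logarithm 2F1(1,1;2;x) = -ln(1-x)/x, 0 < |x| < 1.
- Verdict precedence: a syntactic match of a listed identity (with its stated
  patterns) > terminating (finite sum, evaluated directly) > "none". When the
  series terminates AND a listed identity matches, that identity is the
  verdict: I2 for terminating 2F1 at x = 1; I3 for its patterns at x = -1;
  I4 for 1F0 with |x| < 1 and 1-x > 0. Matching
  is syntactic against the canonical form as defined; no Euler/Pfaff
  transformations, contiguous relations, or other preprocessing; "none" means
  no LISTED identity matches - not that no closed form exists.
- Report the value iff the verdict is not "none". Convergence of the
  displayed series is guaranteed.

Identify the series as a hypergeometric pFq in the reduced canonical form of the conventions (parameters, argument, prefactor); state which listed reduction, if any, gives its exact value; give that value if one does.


Canonical form: C = -2 times 2F1 with upper {-7/2, 7}, lower {23/2}, x = -1. Verdict: this is Kummer's theorem (I3) (x = -1; c = 23/2 equals 1+a-b for upper {-7/2, 7}: listed pattern). Sum: (-14549535/4194304) * pi.

Key step: t_0 being -2, the factorial ratio (C = -2, x = -1) (k+a-1)!/(a-1)! is a rising factorial (a)_k.
Term ratio: r(k) = (-1) * (k-7/2) (k+7) / [(k+23/2) (k+1)] ; factor over Q: parameters, x = (-1), and C = -2.
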